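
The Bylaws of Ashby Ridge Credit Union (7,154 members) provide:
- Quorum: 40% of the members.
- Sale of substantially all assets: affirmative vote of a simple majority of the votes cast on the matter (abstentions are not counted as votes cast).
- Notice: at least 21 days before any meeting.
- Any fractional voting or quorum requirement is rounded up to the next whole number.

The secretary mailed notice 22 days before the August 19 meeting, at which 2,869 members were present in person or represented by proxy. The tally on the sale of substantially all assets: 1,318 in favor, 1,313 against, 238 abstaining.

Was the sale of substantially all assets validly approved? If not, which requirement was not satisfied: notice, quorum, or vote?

Valid — all requirements satisfied.

Notice: 22 days given; 21 required. Satisfied.
Quorum: 40% of 7,154 = 2,861.60, rounded up to 2,862; 2,869 present. Satisfied.
Vote: requires a majority of the votes cast (2,869 − 238 abstaining = 2,631); a majority of 2631 is 1316, so 1,316 needed; 1,318 in favor. Satisfied.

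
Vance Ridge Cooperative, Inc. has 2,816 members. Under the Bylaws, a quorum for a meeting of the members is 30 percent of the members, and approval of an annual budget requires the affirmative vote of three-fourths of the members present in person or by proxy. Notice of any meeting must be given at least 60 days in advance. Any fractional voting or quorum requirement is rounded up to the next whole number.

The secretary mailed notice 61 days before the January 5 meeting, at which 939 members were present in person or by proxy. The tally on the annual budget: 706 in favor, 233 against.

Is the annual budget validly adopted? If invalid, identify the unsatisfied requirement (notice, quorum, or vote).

Valid — all requirements satisfied.

Notice: 61 days given; 60 required. Satisfied.
Quorum: 30% of 2,816 = 844.80, rounded up to 845; 939 present. Satisfied.
Vote: requires three-fourths of those present (939); 3/4 of 939 = 704.25, rounded up to 705, so 705 needed; 706 in favor. Satisfied.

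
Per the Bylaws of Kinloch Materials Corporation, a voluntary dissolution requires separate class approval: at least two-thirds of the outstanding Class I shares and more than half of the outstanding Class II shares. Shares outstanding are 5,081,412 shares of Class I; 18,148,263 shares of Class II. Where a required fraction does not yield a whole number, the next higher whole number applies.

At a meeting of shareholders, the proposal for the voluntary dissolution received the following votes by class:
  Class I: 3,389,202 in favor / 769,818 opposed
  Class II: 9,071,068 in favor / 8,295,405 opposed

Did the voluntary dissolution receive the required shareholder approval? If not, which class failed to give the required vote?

Not approved — the Class II shares did not give the required vote.

Class I: 2/3 of 5081412 = 3387608; 3,387,608 required, 3,389,202 in favor — approved.
Class II: a majority of 18148263 is 9074132; 9,074,132 required, 9,071,068 in favor — not approved.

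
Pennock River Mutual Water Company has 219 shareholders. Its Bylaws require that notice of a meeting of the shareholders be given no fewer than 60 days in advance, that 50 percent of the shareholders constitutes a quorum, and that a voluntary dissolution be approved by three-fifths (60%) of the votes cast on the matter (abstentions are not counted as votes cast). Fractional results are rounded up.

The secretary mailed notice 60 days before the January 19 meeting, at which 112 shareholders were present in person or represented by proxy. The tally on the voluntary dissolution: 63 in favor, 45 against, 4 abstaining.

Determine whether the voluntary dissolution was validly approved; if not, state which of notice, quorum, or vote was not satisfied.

Invalid — vote requirement not satisfied.

Notice: 60 days given; 60 required. Satisfied.
Quorum: 50% of 219 = 109.50, rounded up to 110; 112 present. Satisfied.
Vote: requires three-fifths of the votes cast (112 − 4 abstaining = 108); 3/5 of 108 = 64.80, rounded up to 65, so 65 needed; 63 in favor. Not satisfied.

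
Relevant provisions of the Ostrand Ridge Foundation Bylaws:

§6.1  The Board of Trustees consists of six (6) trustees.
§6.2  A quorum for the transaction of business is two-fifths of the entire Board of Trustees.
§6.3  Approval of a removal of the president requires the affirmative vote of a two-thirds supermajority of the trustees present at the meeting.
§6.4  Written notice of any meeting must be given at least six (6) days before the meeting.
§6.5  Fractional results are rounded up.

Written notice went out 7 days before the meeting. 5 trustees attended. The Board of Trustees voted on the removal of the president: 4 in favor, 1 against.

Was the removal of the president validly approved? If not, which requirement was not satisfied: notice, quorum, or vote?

Notice: 7 days given; 6 required (7 ≥ 6). Satisfied.
Quorum: 5 present; quorum is 3. Satisfied.
Vote: the removal of the president requires two-thirds of the trustees present (5). 2/3 of 5 = 3.33, rounded up to 4, so 4 affirmative votes are needed; 4 voted in favor. Satisfied.

Valid — all requirements satisfied.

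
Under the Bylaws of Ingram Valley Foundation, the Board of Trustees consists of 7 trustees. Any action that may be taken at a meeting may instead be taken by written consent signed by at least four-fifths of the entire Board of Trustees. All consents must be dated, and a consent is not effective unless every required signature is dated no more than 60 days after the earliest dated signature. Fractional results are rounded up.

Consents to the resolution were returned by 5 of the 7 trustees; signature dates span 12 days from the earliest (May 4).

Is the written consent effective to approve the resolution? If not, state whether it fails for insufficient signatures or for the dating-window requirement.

Signatures required: at least four-fifths of 7 — 4/5 of 7 = 5.60, rounded up to 6, so 6 needed; 5 signed. Insufficient.
Dating window: the latest signature is 12 days after the earliest; the limit is 60 days. Within the window.

Not effective — insufficient signatures.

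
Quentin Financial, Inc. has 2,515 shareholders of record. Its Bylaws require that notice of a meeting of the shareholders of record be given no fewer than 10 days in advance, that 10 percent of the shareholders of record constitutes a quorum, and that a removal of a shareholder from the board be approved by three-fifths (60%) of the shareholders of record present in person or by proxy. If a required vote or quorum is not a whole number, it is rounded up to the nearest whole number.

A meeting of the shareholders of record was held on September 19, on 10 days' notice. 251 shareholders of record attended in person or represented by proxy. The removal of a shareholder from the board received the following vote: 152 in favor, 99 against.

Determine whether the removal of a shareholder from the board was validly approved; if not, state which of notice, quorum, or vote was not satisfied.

Invalid — quorum requirement not satisfied.

Notice: 10 days given; 10 required. Satisfied.
Quorum: 10% of 2,515 = 251.50, rounded up to 252; 251 present. Not satisfied.
Vote: requires three-fifths of those present (251); 3/5 of 251 = 150.60, rounded up to 151, so 151 needed; 152 in favor. Satisfied.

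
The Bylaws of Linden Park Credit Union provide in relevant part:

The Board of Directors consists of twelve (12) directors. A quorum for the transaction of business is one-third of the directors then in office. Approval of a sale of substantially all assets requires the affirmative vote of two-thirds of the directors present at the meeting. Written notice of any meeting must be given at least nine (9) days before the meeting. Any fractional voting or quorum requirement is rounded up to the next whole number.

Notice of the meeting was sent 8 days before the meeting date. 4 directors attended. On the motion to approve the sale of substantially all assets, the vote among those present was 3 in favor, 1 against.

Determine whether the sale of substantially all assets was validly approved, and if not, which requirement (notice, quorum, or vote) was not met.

Invalid — notice requirement not satisfied.

Notice: 8 days given; 9 required (8 < 9). Not satisfied.
Quorum: 4 present; quorum is 4. Satisfied.
Vote: the sale of substantially all assets requires two-thirds of the directors present (4). 2/3 of 4 = 2.67, rounded up to 3, so 3 affirmative votes are needed; 3 voted in favor. Satisfied.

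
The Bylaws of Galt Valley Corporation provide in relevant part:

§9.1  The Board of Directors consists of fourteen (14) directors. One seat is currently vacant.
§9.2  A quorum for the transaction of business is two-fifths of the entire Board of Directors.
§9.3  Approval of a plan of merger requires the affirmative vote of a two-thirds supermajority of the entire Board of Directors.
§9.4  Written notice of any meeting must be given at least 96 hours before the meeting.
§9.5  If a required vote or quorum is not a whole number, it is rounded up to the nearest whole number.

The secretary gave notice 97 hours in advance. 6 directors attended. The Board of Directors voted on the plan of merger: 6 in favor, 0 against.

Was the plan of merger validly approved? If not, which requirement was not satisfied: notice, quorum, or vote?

Invalid — vote requirement not satisfied.

Notice: 97 hours given; 96 required (97 ≥ 96). Satisfied.
Quorum: 6 present; quorum is 6. Satisfied.
Vote: the plan of merger requires two-thirds of the entire Board of Directors (14). 2/3 of 14 = 9.33, rounded up to 10, so 10 affirmative votes are needed; 6 voted in favor. Not satisfied.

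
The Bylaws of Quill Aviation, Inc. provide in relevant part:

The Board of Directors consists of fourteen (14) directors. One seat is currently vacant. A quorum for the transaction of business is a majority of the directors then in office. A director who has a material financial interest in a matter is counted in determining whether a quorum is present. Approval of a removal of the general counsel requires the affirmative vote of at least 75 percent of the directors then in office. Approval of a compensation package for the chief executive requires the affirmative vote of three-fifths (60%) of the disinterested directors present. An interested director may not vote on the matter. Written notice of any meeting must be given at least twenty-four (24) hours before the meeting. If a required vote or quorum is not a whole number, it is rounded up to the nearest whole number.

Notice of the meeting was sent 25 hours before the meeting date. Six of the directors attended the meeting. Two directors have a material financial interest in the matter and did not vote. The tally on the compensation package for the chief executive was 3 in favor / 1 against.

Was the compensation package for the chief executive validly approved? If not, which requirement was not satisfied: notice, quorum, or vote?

Invalid — quorum requirement not satisfied.

Notice: 25 hours given; 24 required (25 ≥ 24). Satisfied.
Quorum: 6 present (interested directors count toward quorum); quorum is 7. Not satisfied.
Vote: the compensation package for the chief executive requires three-fifths of the disinterested directors present (6 − 2 = 4). 3/5 of 4 = 2.40, rounded up to 3, so 3 affirmative votes are needed; 3 voted in favor. Satisfied. (Moot — without a quorum no business can be validly transacted.)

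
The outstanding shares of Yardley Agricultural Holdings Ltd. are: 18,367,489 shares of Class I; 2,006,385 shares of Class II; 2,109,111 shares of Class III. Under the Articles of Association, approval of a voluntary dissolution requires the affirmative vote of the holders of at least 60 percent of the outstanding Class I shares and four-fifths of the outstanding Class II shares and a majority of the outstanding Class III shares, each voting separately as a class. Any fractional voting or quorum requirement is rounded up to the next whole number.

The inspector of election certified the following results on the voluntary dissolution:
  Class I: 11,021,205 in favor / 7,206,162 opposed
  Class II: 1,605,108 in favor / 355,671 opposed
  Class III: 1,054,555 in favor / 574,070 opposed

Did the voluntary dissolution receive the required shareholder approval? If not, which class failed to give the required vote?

Not approved — the Class III shares did not give the required vote.

Class I: 3/5 of 18367489 = 11020493.40, rounded up to 11020494; 11,020,494 required, 11,021,205 in favor — approved.
Class II: 4/5 of 2006385 = 1605108; 1,605,108 required, 1,605,108 in favor — approved.
Class III: a majority of 2109111 is 1054556; 1,054,556 required, 1,054,555 in favor — not approved.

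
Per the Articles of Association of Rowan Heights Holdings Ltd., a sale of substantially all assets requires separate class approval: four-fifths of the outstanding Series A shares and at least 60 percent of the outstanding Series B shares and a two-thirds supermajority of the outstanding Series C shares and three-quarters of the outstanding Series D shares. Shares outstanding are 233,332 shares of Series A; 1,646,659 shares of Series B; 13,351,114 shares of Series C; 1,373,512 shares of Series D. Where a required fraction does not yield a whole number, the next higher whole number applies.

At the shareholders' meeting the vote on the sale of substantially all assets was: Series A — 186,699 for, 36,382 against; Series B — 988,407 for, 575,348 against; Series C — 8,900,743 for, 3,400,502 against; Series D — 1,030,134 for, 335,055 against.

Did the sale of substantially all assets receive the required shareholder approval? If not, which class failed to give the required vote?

Series A: 4/5 of 233332 = 186665.60, rounded up to 186666; 186,666 required, 186,699 in favor — approved.
Series B: 3/5 of 1646659 = 987995.40, rounded up to 987996; 987,996 required, 988,407 in favor — approved.
Series C: 2/3 of 13351114 = 8900742.67, rounded up to 8900743; 8,900,743 required, 8,900,743 in favor — approved.
Series D: 3/4 of 1373512 = 1030134; 1,030,134 required, 1,030,134 in favor — approved.

Approved — every class gave the required vote.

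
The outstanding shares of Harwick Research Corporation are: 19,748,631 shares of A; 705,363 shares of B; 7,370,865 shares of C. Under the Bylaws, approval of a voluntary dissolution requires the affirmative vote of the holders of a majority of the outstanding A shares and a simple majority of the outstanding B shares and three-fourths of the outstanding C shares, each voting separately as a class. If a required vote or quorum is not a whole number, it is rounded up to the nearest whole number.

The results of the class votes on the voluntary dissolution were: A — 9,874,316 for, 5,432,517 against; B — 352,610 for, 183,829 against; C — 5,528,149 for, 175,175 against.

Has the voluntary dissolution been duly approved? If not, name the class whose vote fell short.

Not approved — the B shares did not give the required vote.

A: a majority of 19748631 is 9874316; 9,874,316 required, 9,874,316 in favor — approved.
B: a majority of 705363 is 352682; 352,682 required, 352,610 in favor — not approved.
C: 3/4 of 7370865 = 5528148.75, rounded up to 5528149; 5,528,149 required, 5,528,149 in favor — approved.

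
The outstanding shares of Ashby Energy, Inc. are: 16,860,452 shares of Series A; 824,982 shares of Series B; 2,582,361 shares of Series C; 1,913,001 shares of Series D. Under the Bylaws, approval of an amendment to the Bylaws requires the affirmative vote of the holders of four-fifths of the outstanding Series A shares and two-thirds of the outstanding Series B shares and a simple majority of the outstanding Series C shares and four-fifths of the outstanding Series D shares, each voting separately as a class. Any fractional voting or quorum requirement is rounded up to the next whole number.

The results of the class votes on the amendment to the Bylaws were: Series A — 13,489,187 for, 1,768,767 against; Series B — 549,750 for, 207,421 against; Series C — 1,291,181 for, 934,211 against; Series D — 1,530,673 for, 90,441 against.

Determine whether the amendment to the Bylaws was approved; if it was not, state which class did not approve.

Series A: 4/5 of 16860452 = 13488361.60, rounded up to 13488362; 13,488,362 required, 13,489,187 in favor — approved.
Series B: 2/3 of 824982 = 549988; 549,988 required, 549,750 in favor — not approved.
Series C: a majority of 2582361 is 1291181; 1,291,181 required, 1,291,181 in favor — approved.
Series D: 4/5 of 1913001 = 1530400.80, rounded up to 1530401; 1,530,401 required, 1,530,673 in favor — approved.

Not approved — the Series B shares did not give the required vote.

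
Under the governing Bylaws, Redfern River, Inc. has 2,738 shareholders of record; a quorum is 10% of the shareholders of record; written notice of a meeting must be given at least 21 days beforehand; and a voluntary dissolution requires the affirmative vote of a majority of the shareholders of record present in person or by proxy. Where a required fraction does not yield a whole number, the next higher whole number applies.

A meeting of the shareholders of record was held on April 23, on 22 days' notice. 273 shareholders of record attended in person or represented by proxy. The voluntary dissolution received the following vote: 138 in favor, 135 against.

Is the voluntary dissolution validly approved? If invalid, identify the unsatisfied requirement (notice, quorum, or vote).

Invalid — quorum requirement not satisfied.

Notice: 22 days given; 21 required. Satisfied.
Quorum: 10% of 2,738 = 273.80, rounded up to 274; 273 present. Not satisfied.
Vote: requires a majority of those present (273); a majority of 273 is 137, so 137 needed; 138 in favor. Satisfied.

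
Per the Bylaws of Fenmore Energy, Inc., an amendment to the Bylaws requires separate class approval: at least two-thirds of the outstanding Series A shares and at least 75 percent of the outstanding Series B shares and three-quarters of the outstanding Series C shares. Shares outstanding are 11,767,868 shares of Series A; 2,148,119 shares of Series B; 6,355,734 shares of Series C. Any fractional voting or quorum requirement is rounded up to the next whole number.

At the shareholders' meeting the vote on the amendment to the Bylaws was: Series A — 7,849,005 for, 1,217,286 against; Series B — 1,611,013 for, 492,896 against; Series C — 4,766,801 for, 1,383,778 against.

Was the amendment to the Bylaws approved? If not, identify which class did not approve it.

Not approved — the Series B shares did not give the required vote.

Series A: 2/3 of 11767868 = 7845245.33, rounded up to 7845246; 7,845,246 required, 7,849,005 in favor — approved.
Series B: 3/4 of 2148119 = 1611089.25, rounded up to 1611090; 1,611,090 required, 1,611,013 in favor — not approved.
Series C: 3/4 of 6355734 = 4766800.50, rounded up to 4766801; 4,766,801 required, 4,766,801 in favor — approved.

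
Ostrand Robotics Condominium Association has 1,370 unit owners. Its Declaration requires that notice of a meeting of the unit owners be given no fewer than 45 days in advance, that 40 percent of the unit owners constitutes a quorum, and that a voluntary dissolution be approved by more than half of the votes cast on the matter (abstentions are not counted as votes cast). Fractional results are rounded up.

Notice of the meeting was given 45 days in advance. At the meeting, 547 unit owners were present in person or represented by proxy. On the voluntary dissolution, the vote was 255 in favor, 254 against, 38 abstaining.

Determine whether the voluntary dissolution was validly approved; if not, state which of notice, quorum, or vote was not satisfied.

Notice: 45 days given; 45 required. Satisfied.
Quorum: 40% of 1,370 = 548; 547 present. Not satisfied.
Vote: requires a majority of the votes cast (547 − 38 abstaining = 509); a majority of 509 is 255, so 255 needed; 255 in favor. Satisfied.

Invalid — quorum requirement not satisfied.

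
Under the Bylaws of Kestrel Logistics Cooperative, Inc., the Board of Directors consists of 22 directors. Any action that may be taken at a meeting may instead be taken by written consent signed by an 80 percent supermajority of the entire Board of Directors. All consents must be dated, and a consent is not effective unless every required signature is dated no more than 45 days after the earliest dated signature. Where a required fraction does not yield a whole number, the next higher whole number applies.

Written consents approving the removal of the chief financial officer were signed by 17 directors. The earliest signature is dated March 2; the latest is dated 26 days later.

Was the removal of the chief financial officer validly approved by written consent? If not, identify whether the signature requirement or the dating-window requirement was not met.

Not effective — insufficient signatures.

Signatures required: an 80 percent supermajority of 22 — 4/5 of 22 = 17.60, rounded up to 18, so 18 needed; 17 signed. Insufficient.
Dating window: the latest signature is 26 days after the earliest; the limit is 45 days. Within the window.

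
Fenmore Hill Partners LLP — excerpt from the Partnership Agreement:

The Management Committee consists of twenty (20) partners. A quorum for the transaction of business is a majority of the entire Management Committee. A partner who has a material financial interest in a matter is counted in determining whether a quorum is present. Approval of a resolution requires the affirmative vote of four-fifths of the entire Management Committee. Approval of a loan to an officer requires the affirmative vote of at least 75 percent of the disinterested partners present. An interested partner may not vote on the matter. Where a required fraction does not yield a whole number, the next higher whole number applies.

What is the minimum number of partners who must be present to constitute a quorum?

11

A majority of 20 is 11.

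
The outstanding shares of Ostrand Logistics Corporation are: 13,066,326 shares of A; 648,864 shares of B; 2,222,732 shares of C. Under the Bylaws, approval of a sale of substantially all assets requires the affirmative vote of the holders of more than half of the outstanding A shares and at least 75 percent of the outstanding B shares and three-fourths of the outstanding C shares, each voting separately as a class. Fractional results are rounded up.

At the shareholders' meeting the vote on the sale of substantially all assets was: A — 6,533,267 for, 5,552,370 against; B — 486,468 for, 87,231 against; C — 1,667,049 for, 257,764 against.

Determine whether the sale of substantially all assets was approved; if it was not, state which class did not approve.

A: a majority of 13066326 is 6533164; 6,533,164 required, 6,533,267 in favor — approved.
B: 3/4 of 648864 = 486648; 486,648 required, 486,468 in favor — not approved.
C: 3/4 of 2222732 = 1667049; 1,667,049 required, 1,667,049 in favor — approved.

Not approved — the B shares did not give the required vote.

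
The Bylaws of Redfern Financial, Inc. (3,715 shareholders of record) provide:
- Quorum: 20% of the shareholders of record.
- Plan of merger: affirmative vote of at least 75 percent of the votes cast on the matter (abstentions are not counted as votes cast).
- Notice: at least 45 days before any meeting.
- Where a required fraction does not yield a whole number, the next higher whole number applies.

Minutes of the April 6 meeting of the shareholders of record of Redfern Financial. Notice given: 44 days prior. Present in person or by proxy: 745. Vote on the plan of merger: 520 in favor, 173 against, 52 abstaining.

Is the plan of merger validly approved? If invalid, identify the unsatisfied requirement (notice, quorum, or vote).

Notice: 44 days given; 45 required. Not satisfied.
Quorum: 20% of 3,715 = 743; 745 present. Satisfied.
Vote: requires three-fourths of the votes cast (745 − 52 abstaining = 693); 3/4 of 693 = 519.75, rounded up to 520, so 520 needed; 520 in favor. Satisfied.

Invalid — notice requirement not satisfied.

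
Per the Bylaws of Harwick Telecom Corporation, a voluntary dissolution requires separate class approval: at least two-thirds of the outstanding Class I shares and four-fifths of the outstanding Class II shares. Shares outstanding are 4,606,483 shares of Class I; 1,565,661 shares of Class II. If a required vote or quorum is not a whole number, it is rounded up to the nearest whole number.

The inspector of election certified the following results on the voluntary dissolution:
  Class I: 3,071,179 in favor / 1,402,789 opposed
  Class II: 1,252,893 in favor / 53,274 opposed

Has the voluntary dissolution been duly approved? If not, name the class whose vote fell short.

Class I: 2/3 of 4606483 = 3070988.67, rounded up to 3070989; 3,070,989 required, 3,071,179 in favor — approved.
Class II: 4/5 of 1565661 = 1252528.80, rounded up to 1252529; 1,252,529 required, 1,252,893 in favor — approved.

Approved — every class gave the required vote.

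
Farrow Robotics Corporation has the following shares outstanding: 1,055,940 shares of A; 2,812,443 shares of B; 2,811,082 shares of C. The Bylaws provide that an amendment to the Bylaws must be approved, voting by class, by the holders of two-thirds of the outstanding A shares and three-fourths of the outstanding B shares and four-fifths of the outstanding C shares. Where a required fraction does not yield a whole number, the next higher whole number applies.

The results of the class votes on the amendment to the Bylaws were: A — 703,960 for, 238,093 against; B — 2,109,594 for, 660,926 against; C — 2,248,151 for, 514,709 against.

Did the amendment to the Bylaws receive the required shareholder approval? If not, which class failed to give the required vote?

A: 2/3 of 1055940 = 703960; 703,960 required, 703,960 in favor — approved.
B: 3/4 of 2812443 = 2109332.25, rounded up to 2109333; 2,109,333 required, 2,109,594 in favor — approved.
C: 4/5 of 2811082 = 2248865.60, rounded up to 2248866; 2,248,866 required, 2,248,151 in favor — not approved.

Not approved — the C shares did not give the required vote.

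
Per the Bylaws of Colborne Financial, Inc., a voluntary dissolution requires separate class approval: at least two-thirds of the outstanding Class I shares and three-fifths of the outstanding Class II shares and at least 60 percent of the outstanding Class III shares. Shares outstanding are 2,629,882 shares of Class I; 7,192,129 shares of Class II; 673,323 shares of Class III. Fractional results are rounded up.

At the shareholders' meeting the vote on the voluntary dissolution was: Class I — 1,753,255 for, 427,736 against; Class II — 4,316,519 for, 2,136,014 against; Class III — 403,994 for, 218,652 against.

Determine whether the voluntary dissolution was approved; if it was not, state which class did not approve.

Approved — every class gave the required vote.

Class I: 2/3 of 2629882 = 1753254.67, rounded up to 1753255; 1,753,255 required, 1,753,255 in favor — approved.
Class II: 3/5 of 7192129 = 4315277.40, rounded up to 4315278; 4,315,278 required, 4,316,519 in favor — approved.
Class III: 3/5 of 673323 = 403993.80, rounded up to 403994; 403,994 required, 403,994 in favor — approved.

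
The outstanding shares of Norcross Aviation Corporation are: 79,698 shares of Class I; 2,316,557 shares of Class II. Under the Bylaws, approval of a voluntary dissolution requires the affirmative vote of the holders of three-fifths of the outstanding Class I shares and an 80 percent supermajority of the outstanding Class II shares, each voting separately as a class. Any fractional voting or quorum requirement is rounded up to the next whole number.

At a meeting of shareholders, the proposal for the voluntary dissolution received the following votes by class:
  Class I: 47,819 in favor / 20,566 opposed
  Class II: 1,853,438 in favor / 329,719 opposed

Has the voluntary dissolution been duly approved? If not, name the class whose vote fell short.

Approved — every class gave the required vote.

Class I: 3/5 of 79698 = 47818.80, rounded up to 47819; 47,819 required, 47,819 in favor — approved.
Class II: 4/5 of 2316557 = 1853245.60, rounded up to 1853246; 1,853,246 required, 1,853,438 in favor — approved.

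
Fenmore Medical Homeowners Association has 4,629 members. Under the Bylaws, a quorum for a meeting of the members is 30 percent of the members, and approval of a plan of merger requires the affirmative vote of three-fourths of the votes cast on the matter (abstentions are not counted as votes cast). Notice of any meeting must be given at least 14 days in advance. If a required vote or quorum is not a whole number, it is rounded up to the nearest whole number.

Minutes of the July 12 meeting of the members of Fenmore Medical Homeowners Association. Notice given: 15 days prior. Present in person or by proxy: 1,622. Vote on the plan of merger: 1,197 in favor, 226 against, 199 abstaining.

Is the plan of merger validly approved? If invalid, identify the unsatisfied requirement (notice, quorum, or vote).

Notice: 15 days given; 14 required. Satisfied.
Quorum: 30% of 4,629 = 1,388.70, rounded up to 1,389; 1,622 present. Satisfied.
Vote: requires three-fourths of the votes cast (1,622 − 199 abstaining = 1,423); 3/4 of 1423 = 1067.25, rounded up to 1068, so 1,068 needed; 1,197 in favor. Satisfied.

Valid — all requirements satisfied.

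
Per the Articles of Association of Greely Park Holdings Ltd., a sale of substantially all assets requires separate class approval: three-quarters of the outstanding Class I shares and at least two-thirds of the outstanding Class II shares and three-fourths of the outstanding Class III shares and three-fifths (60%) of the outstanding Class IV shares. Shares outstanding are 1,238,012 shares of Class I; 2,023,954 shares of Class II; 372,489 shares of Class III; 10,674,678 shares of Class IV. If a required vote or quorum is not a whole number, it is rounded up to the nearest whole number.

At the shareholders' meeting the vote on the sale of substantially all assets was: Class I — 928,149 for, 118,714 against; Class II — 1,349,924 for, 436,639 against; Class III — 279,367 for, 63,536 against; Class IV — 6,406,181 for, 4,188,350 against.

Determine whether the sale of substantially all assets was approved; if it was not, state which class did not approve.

Not approved — the Class I shares did not give the required vote.

Class I: 3/4 of 1238012 = 928509; 928,509 required, 928,149 in favor — not approved.
Class II: 2/3 of 2023954 = 1349302.67, rounded up to 1349303; 1,349,303 required, 1,349,924 in favor — approved.
Class III: 3/4 of 372489 = 279366.75, rounded up to 279367; 279,367 required, 279,367 in favor — approved.
Class IV: 3/5 of 10674678 = 6404806.80, rounded up to 6404807; 6,404,807 required, 6,406,181 in favor — approved.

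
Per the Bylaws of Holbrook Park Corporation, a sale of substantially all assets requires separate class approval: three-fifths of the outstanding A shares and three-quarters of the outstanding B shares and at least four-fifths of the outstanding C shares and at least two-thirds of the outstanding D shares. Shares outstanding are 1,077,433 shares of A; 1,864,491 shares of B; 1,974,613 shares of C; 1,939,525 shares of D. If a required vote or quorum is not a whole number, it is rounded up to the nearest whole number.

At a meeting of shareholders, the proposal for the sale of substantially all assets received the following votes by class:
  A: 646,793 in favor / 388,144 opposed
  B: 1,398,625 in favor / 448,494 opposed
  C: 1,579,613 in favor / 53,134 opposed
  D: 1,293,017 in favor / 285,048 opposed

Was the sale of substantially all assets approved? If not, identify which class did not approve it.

Not approved — the C shares did not give the required vote.

A: 3/5 of 1077433 = 646459.80, rounded up to 646460; 646,460 required, 646,793 in favor — approved.
B: 3/4 of 1864491 = 1398368.25, rounded up to 1398369; 1,398,369 required, 1,398,625 in favor — approved.
C: 4/5 of 1974613 = 1579690.40, rounded up to 1579691; 1,579,691 required, 1,579,613 in favor — not approved.
D: 2/3 of 1939525 = 1293016.67, rounded up to 1293017; 1,293,017 required, 1,293,017 in favor — approved.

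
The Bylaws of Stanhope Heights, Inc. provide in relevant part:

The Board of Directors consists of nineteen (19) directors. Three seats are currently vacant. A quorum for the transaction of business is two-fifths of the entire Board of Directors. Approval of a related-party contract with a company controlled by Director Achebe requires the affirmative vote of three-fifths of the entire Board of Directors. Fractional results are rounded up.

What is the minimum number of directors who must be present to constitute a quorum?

8

2/5 of 19 = 7.60, rounded up to 8.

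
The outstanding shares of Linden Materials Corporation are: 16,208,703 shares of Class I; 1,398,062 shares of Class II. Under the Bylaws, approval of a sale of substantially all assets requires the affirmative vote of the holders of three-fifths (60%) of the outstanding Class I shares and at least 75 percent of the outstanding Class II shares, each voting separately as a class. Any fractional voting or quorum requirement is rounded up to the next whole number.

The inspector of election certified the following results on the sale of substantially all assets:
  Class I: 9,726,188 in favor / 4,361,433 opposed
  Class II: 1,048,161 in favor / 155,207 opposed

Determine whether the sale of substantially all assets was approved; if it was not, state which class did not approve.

Not approved — the Class II shares did not give the required vote.

Class I: 3/5 of 16208703 = 9725221.80, rounded up to 9725222; 9,725,222 required, 9,726,188 in favor — approved.
Class II: 3/4 of 1398062 = 1048546.50, rounded up to 1048547; 1,048,547 required, 1,048,161 in favor — not approved.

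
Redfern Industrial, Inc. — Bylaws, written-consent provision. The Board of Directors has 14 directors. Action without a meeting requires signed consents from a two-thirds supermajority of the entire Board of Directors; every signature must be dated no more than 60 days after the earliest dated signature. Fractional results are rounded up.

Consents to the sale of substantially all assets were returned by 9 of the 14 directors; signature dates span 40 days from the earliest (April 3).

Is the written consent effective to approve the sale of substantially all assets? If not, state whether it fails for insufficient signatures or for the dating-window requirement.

Signatures required: a two-thirds supermajority of 14 — 2/3 of 14 = 9.33, rounded up to 10, so 10 needed; 9 signed. Insufficient.
Dating window: the latest signature is 40 days after the earliest; the limit is 60 days. Within the window.

Not effective — insufficient signatures.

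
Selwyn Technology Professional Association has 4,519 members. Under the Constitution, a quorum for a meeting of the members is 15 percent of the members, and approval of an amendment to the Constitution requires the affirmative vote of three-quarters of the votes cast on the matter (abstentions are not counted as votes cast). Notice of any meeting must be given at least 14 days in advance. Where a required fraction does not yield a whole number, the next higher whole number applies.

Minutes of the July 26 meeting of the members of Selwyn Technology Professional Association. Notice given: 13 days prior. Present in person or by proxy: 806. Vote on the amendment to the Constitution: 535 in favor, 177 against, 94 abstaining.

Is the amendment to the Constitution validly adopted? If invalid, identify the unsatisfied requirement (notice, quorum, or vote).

Notice: 13 days given; 14 required. Not satisfied.
Quorum: 15% of 4,519 = 677.85, rounded up to 678; 806 present. Satisfied.
Vote: requires three-fourths of the votes cast (806 − 94 abstaining = 712); 3/4 of 712 = 534, so 534 needed; 535 in favor. Satisfied.

Invalid — notice requirement not satisfied.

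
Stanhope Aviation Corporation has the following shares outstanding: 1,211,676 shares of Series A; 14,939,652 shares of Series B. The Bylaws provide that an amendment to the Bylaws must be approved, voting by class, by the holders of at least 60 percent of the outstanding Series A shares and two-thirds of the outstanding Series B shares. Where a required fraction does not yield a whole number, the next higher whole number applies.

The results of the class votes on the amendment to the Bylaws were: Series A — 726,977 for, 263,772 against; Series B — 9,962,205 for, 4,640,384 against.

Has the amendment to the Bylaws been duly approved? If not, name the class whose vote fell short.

Series A: 3/5 of 1211676 = 727005.60, rounded up to 727006; 727,006 required, 726,977 in favor — not approved.
Series B: 2/3 of 14939652 = 9959768; 9,959,768 required, 9,962,205 in favor — approved.

Not approved — the Series A shares did not give the required vote.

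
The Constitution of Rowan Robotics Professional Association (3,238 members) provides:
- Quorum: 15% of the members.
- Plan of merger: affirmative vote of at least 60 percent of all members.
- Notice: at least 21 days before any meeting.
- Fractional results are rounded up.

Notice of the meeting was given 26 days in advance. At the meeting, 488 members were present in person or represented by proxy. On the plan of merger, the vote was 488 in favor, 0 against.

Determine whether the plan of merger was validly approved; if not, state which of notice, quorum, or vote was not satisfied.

Notice: 26 days given; 21 required. Satisfied.
Quorum: 15% of 3,238 = 485.70, rounded up to 486; 488 present. Satisfied.
Vote: requires three-fifths of all members (3,238); 3/5 of 3238 = 1942.80, rounded up to 1943, so 1,943 needed; 488 in favor. Not satisfied.

Invalid — vote requirement not satisfied.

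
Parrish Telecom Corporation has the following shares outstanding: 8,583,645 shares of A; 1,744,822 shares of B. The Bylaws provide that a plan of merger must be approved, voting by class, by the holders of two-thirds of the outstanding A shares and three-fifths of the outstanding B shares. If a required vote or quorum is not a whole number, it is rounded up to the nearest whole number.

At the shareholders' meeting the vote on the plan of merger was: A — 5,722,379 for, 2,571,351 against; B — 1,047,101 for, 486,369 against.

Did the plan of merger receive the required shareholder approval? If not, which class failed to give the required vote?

Not approved — the A shares did not give the required vote.

A: 2/3 of 8583645 = 5722430; 5,722,430 required, 5,722,379 in favor — not approved.
B: 3/5 of 1744822 = 1046893.20, rounded up to 1046894; 1,046,894 required, 1,047,101 in favor — approved.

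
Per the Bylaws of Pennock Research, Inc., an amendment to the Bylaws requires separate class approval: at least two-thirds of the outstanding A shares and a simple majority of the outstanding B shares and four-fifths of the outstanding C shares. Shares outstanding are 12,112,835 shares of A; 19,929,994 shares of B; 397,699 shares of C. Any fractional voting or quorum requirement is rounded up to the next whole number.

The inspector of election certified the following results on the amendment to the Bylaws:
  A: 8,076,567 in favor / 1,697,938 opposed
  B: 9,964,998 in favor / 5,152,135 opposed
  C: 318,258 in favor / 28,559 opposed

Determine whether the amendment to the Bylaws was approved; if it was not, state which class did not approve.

A: 2/3 of 12112835 = 8075223.33, rounded up to 8075224; 8,075,224 required, 8,076,567 in favor — approved.
B: a majority of 19929994 is 9964998; 9,964,998 required, 9,964,998 in favor — approved.
C: 4/5 of 397699 = 318159.20, rounded up to 318160; 318,160 required, 318,258 in favor — approved.

Approved — every class gave the required vote.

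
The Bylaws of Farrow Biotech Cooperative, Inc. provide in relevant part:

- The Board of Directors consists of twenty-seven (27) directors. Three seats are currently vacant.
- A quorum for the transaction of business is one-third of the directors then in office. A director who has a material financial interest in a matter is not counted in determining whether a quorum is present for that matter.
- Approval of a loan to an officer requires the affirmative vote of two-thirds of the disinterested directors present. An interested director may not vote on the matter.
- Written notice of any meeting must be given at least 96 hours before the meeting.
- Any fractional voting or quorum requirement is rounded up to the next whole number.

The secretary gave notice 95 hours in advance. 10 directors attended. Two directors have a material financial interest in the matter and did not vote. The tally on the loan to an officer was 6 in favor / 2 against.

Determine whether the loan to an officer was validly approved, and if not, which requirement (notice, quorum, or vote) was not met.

Notice: 95 hours given; 96 required (95 < 96). Not satisfied.
Quorum: 10 present, but the 2 interested directors do not count, leaving 8. Quorum is 8. Satisfied.
Vote: the loan to an officer requires two-thirds of the disinterested directors present (10 − 2 = 8). 2/3 of 8 = 5.33, rounded up to 6, so 6 affirmative votes are needed; 6 voted in favor. Satisfied.

Invalid — notice requirement not satisfied.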